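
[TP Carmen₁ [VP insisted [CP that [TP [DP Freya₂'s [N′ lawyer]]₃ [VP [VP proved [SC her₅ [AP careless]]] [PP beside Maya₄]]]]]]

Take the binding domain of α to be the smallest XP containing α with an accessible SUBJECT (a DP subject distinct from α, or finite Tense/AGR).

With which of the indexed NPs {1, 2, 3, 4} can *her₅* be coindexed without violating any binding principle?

*her* is a pronoun, so Principle B applies: it must be free in its binding domain.
Binding domain of *her₅*: the embedded TP, whose subject is [Freya₂'s lawyer]₃.
*Carmen₁* c-commands the pronoun but from outside its binding domain, and is not c-commanded by it → coindexation permitted.
*Freya₂* and the pronoun do not c-command one another → neither Principle B nor Principle C is at stake; coindexation permitted.
*[Freya₂'s lawyer]₃* c-commands the pronoun within its binding domain → coindexation would violate Principle B.
*Maya₄* and the pronoun do not c-command one another → neither Principle B nor Principle C is at stake; coindexation permitted.

{1, 2, 4}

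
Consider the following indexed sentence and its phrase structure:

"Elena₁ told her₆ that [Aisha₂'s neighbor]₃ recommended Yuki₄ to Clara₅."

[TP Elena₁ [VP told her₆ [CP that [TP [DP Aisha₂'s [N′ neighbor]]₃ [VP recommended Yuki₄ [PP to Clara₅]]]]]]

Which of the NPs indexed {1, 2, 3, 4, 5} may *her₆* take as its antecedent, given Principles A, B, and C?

none

*her* is a pronoun, so Principle B applies: it must be free in its binding domain.
Binding domain of *her₆*: the matrix TP, whose subject is Elena₁.
*Elena₁* c-commands the pronoun within its binding domain → coindexation would violate Principle B.
*Aisha₂*: the pronoun c-commands this R-expression → coindexation would violate Principle C on *Aisha₂*.
*[Aisha₂'s neighbor]₃*: the pronoun c-commands this R-expression → coindexation would violate Principle C on *[Aisha₂'s neighbor]₃*.
*Yuki₄*: the pronoun c-commands this R-expression → coindexation would violate Principle C on *Yuki₄*.
*Clara₅*: the pronoun c-commands this R-expression → coindexation would violate Principle C on *Clara₅*.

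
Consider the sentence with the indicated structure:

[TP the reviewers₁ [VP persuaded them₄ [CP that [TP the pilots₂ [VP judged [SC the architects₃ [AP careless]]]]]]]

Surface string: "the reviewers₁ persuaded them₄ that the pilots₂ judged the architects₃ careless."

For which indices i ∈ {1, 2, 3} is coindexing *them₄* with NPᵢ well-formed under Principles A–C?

none

*them* is a pronoun, so Principle B applies: it must be free in its binding domain.
Binding domain of *them₄*: the matrix TP, whose subject is the reviewers₁.
*the reviewers₁* c-commands the pronoun within its binding domain → coindexation would violate Principle B.
*the pilots₂*: the pronoun c-commands this R-expression → coindexation would violate Principle C on *the pilots₂*.
*the architects₃*: the pronoun c-commands this R-expression → coindexation would violate Principle C on *the architects₃*.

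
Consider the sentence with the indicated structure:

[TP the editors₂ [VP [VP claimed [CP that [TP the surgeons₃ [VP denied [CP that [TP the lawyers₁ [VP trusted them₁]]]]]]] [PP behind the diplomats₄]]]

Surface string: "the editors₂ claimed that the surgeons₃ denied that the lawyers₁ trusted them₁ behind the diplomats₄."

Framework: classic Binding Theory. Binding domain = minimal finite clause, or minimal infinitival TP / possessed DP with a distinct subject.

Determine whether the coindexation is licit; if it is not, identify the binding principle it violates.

Principle B

The two coindexed NPs are *the lawyers₁* and *them₁*.
*them₁* is a pronoun. Its binding domain is the embedded TP, whose subject is the lawyers₁.
*the lawyers₁* c-commands it within that domain and carries the same index.
The pronoun is locally bound → Principle B violation.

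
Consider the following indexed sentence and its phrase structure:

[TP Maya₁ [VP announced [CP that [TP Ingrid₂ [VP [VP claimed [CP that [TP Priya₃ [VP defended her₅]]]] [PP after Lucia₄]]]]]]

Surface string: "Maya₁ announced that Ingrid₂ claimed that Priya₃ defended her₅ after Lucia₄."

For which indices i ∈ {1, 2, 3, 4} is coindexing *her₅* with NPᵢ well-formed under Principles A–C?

*her* is a pronoun, so Principle B applies: it must be free in its binding domain.
Binding domain of *her₅*: the embedded TP, whose subject is Priya₃.
*Maya₁* c-commands the pronoun but from outside its binding domain, and is not c-commanded by it → coindexation permitted.
*Ingrid₂* c-commands the pronoun but from outside its binding domain, and is not c-commanded by it → coindexation permitted.
*Priya₃* c-commands the pronoun within its binding domain → coindexation would violate Principle B.
*Lucia₄* and the pronoun do not c-command one another → neither Principle B nor Principle C is at stake; coindexation permitted.

{1, 2, 4}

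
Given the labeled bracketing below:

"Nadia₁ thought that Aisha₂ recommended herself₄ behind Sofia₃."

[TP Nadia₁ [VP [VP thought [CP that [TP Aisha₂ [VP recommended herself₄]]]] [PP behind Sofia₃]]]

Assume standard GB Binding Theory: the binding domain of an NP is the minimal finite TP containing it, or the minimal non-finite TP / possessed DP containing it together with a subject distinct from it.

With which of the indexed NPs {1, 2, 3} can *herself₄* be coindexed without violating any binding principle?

{2}

*herself* is an anaphor, so Principle A applies: it must be bound in its binding domain.
Binding domain of *herself₄*: the embedded TP, whose subject is Aisha₂.
*Nadia₁* c-commands the anaphor but is outside its binding domain → cannot satisfy Principle A.
*Aisha₂* c-commands the anaphor within its binding domain → licit binder.
*Sofia₃* does not c-command the anaphor → cannot bind it.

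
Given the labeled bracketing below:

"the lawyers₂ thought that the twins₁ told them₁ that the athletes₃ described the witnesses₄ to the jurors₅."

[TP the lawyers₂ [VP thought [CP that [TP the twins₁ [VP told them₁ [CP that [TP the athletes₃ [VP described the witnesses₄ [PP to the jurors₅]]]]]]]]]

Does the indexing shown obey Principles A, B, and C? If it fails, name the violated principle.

The two coindexed NPs are *the twins₁* and *them₁*.
*them₁* is a pronoun. Its binding domain is the embedded TP, whose subject is the twins₁.
*the twins₁* c-commands it within that domain and carries the same index.
The pronoun is locally bound → Principle B violation.

Principle B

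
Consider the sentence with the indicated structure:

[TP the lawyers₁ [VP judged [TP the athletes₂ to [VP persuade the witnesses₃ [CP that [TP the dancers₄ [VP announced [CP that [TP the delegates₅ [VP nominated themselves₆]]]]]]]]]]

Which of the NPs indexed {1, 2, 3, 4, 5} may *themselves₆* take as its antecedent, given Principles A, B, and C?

{5}

*themselves* is an anaphor, so Principle A applies: it must be bound in its binding domain.
Binding domain of *themselves₆*: the embedded TP, whose subject is the delegates₅.
*the lawyers₁* c-commands the anaphor but is outside its binding domain → cannot satisfy Principle A.
*the athletes₂* c-commands the anaphor but is outside its binding domain → cannot satisfy Principle A.
*the witnesses₃* c-commands the anaphor but is outside its binding domain → cannot satisfy Principle A.
*the dancers₄* c-commands the anaphor but is outside its binding domain → cannot satisfy Principle A.
*the delegates₅* c-commands the anaphor within its binding domain → licit binder.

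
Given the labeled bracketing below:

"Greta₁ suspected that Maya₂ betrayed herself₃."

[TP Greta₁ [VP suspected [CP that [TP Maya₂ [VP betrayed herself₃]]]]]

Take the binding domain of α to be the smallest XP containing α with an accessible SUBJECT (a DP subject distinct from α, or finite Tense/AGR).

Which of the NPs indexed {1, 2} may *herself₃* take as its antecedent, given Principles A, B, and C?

{2}

*herself* is an anaphor, so Principle A applies: it must be bound in its binding domain.
Binding domain of *herself₃*: the embedded TP, whose subject is Maya₂.
*Greta₁* c-commands the anaphor but is outside its binding domain → cannot satisfy Principle A.
*Maya₂* c-commands the anaphor within its binding domain → licit binder.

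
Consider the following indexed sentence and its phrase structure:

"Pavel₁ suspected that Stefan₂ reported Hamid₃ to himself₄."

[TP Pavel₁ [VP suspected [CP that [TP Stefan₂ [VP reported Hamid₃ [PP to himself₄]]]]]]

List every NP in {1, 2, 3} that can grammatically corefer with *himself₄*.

*himself* is an anaphor, so Principle A applies: it must be bound in its binding domain.
Binding domain of *himself₄*: the embedded TP, whose subject is Stefan₂.
*Pavel₁* c-commands the anaphor but is outside its binding domain → cannot satisfy Principle A.
*Stefan₂* c-commands the anaphor within its binding domain → licit binder.
*Hamid₃* c-commands the anaphor within its binding domain → licit binder.

{2, 3}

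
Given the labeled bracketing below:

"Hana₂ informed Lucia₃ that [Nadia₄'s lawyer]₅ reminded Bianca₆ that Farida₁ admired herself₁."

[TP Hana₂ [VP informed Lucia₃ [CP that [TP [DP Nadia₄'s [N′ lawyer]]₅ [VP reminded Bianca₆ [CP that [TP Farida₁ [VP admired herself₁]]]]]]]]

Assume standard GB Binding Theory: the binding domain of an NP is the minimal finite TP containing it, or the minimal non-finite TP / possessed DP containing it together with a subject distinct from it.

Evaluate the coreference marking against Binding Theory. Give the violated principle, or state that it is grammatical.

grammatical

The two coindexed NPs are *Farida₁* and *herself₁*.
*herself₁* is an anaphor; its binding domain is the embedded TP, whose subject is Farida₁. *Farida₁* c-commands it within that domain and shares its index, so Principle A is satisfied.
*Farida₁* is an R-expression; *herself₁* does not c-command it, and no other NP shares its index, so Principle C is satisfied.
All principles are respected.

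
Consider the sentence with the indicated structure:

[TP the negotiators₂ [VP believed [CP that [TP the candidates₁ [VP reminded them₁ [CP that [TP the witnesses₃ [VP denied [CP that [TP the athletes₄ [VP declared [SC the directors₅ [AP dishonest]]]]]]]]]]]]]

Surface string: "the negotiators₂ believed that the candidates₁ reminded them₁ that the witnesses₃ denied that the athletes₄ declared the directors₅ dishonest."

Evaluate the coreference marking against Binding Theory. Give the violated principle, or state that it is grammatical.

Principle B

The two coindexed NPs are *the candidates₁* and *them₁*.
*them₁* is a pronoun. Its binding domain is the embedded TP, whose subject is the candidates₁.
*the candidates₁* c-commands it within that domain and carries the same index.
The pronoun is locally bound → Principle B violation.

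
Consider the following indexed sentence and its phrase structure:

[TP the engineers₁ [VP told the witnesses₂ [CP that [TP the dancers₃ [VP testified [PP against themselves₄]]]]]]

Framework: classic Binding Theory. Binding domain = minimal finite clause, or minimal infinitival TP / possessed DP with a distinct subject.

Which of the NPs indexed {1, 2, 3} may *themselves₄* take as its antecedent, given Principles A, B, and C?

{3}

*themselves* is an anaphor, so Principle A applies: it must be bound in its binding domain.
Binding domain of *themselves₄*: the embedded TP, whose subject is the dancers₃.
*the engineers₁* c-commands the anaphor but is outside its binding domain → cannot satisfy Principle A.
*the witnesses₂* c-commands the anaphor but is outside its binding domain → cannot satisfy Principle A.
*the dancers₃* c-commands the anaphor within its binding domain → licit binder.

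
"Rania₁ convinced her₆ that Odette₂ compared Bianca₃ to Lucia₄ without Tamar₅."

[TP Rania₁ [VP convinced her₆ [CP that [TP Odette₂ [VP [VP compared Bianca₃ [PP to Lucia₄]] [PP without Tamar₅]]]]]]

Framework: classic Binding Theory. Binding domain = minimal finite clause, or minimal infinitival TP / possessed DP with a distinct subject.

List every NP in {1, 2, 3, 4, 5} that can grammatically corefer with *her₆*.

*her* is a pronoun, so Principle B applies: it must be free in its binding domain.
Binding domain of *her₆*: the matrix TP, whose subject is Rania₁.
*Rania₁* c-commands the pronoun within its binding domain → coindexation would violate Principle B.
*Odette₂*: the pronoun c-commands this R-expression → coindexation would violate Principle C on *Odette₂*.
*Bianca₃*: the pronoun c-commands this R-expression → coindexation would violate Principle C on *Bianca₃*.
*Lucia₄*: the pronoun c-commands this R-expression → coindexation would violate Principle C on *Lucia₄*.
*Tamar₅*: the pronoun c-commands this R-expression → coindexation would violate Principle C on *Tamar₅*.

none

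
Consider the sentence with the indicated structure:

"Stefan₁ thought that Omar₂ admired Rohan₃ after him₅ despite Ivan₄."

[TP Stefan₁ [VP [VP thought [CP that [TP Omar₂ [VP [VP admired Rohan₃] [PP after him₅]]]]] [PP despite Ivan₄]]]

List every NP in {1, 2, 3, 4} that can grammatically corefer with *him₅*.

{1, 3, 4}

*him* is a pronoun, so Principle B applies: it must be free in its binding domain.
Binding domain of *him₅*: the embedded TP, whose subject is Omar₂.
*Stefan₁* c-commands the pronoun but from outside its binding domain, and is not c-commanded by it → coindexation permitted.
*Omar₂* c-commands the pronoun within its binding domain → coindexation would violate Principle B.
*Rohan₃* and the pronoun do not c-command one another → neither Principle B nor Principle C is at stake; coindexation permitted.
*Ivan₄* and the pronoun do not c-command one another → neither Principle B nor Principle C is at stake; coindexation permitted.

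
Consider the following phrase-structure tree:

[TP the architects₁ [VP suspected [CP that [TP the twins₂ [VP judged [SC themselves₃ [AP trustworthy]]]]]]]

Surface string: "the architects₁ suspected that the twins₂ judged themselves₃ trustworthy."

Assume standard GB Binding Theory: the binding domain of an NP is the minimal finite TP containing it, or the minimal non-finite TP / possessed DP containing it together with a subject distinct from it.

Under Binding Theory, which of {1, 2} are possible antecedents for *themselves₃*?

*themselves* is an anaphor, so Principle A applies: it must be bound in its binding domain.
Binding domain of *themselves₃*: the embedded TP, whose subject is the twins₂.
*the architects₁* c-commands the anaphor but is outside its binding domain → cannot satisfy Principle A.
*the twins₂* c-commands the anaphor within its binding domain → licit binder.

{2}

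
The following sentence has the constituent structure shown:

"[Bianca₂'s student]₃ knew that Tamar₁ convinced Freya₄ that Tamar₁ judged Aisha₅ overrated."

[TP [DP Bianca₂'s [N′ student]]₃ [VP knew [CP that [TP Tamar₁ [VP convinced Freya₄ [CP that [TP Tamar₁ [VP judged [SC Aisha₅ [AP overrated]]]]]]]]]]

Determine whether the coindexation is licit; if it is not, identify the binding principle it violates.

The two coindexed NPs are *Tamar₁* (the lower occurrence) and *Tamar₁* (the higher occurrence).
*Tamar₁* (the lower occurrence) is an R-expression. Principle C requires it to be free everywhere.
*Tamar₁* (the higher occurrence) c-commands it and carries the same index.
The R-expression is bound → Principle C violation.

Principle C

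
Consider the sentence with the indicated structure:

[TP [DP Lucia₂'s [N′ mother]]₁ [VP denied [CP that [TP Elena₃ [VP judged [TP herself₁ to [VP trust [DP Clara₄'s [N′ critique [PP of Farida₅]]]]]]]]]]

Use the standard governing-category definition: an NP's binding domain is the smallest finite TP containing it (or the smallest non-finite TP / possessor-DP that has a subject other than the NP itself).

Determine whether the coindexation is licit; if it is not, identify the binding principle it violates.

Principle A

The two coindexed NPs are *[Lucia₂'s mother]₁* and *herself₁*.
*herself₁* is an anaphor. Principle A requires it to be bound within its binding domain — the embedded TP, whose subject is Elena₃.
Within that domain it is c-commanded by *Elena₃*, which does not share its index.
*[Lucia₂'s mother]₁* does c-command the anaphor, but from outside its binding domain.
The anaphor is unbound in its domain → Principle A violation.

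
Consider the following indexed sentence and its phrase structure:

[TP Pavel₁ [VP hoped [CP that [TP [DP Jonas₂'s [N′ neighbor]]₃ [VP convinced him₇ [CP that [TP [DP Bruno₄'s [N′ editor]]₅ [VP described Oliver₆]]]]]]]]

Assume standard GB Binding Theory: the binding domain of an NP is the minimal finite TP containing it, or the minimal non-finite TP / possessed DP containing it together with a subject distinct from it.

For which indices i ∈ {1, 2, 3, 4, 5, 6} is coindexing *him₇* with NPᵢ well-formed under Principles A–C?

*him* is a pronoun, so Principle B applies: it must be free in its binding domain.
Binding domain of *him₇*: the embedded TP, whose subject is [Jonas₂'s neighbor]₃.
*Pavel₁* c-commands the pronoun but from outside its binding domain, and is not c-commanded by it → coindexation permitted.
*Jonas₂* and the pronoun do not c-command one another → neither Principle B nor Principle C is at stake; coindexation permitted.
*[Jonas₂'s neighbor]₃* c-commands the pronoun within its binding domain → coindexation would violate Principle B.
*Bruno₄*: the pronoun c-commands this R-expression → coindexation would violate Principle C on *Bruno₄*.
*[Bruno₄'s editor]₅*: the pronoun c-commands this R-expression → coindexation would violate Principle C on *[Bruno₄'s editor]₅*.
*Oliver₆*: the pronoun c-commands this R-expression → coindexation would violate Principle C on *Oliver₆*.

{1, 2}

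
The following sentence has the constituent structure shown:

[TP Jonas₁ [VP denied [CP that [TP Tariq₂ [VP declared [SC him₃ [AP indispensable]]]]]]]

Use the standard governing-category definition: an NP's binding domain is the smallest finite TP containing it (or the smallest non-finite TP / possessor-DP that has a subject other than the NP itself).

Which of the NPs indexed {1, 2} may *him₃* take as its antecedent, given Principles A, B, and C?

*him* is a pronoun, so Principle B applies: it must be free in its binding domain.
Binding domain of *him₃*: the embedded TP, whose subject is Tariq₂.
*Jonas₁* c-commands the pronoun but from outside its binding domain, and is not c-commanded by it → coindexation permitted.
*Tariq₂* c-commands the pronoun within its binding domain → coindexation would violate Principle B.

{1}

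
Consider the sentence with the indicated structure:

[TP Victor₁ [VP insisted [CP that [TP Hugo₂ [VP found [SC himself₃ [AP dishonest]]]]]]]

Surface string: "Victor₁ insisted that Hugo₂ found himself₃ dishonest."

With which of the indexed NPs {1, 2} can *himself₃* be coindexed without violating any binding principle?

{2}

*himself* is an anaphor, so Principle A applies: it must be bound in its binding domain.
Binding domain of *himself₃*: the embedded TP, whose subject is Hugo₂.
*Victor₁* c-commands the anaphor but is outside its binding domain → cannot satisfy Principle A.
*Hugo₂* c-commands the anaphor within its binding domain → licit binder.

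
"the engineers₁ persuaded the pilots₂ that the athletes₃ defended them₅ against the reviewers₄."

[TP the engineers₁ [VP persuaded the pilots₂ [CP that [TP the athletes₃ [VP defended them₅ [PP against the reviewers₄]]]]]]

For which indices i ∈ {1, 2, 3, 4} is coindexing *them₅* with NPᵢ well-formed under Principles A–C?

{1, 2}

*them* is a pronoun, so Principle B applies: it must be free in its binding domain.
Binding domain of *them₅*: the embedded TP, whose subject is the athletes₃.
*the engineers₁* c-commands the pronoun but from outside its binding domain, and is not c-commanded by it → coindexation permitted.
*the pilots₂* c-commands the pronoun but from outside its binding domain, and is not c-commanded by it → coindexation permitted.
*the athletes₃* c-commands the pronoun within its binding domain → coindexation would violate Principle B.
*the reviewers₄*: the pronoun c-commands this R-expression → coindexation would violate Principle C on *the reviewers₄*.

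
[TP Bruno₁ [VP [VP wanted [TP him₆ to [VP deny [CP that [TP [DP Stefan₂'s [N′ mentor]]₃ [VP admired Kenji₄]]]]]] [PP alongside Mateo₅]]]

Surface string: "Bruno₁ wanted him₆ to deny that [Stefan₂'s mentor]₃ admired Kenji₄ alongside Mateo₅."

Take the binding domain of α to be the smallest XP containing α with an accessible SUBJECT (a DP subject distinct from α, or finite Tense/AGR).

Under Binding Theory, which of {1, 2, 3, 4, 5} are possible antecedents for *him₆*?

{5}

*him* is a pronoun, so Principle B applies: it must be free in its binding domain.
Binding domain of *him₆*: the matrix TP, whose subject is Bruno₁.
*Bruno₁* c-commands the pronoun within its binding domain → coindexation would violate Principle B.
*Stefan₂*: the pronoun c-commands this R-expression → coindexation would violate Principle C on *Stefan₂*.
*[Stefan₂'s mentor]₃*: the pronoun c-commands this R-expression → coindexation would violate Principle C on *[Stefan₂'s mentor]₃*.
*Kenji₄*: the pronoun c-commands this R-expression → coindexation would violate Principle C on *Kenji₄*.
*Mateo₅* and the pronoun do not c-command one another → neither Principle B nor Principle C is at stake; coindexation permitted.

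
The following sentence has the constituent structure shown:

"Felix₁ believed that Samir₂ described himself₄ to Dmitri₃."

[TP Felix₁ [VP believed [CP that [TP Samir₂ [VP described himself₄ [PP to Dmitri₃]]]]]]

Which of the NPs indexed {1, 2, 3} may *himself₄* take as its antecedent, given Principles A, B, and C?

*himself* is an anaphor, so Principle A applies: it must be bound in its binding domain.
Binding domain of *himself₄*: the embedded TP, whose subject is Samir₂.
*Felix₁* c-commands the anaphor but is outside its binding domain → cannot satisfy Principle A.
*Samir₂* c-commands the anaphor within its binding domain → licit binder.
*Dmitri₃* does not c-command the anaphor → cannot bind it.

{2}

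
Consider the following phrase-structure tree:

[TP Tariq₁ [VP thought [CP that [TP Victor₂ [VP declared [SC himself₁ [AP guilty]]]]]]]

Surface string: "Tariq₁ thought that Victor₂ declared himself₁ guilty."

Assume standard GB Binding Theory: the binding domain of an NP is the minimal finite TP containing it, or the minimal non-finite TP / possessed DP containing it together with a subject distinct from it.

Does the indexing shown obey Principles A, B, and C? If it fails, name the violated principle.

The two coindexed NPs are *Tariq₁* and *himself₁*.
*himself₁* is an anaphor. Principle A requires it to be bound within its binding domain — the embedded TP, whose subject is Victor₂.
Within that domain it is c-commanded by *Victor₂*, which does not share its index.
*Tariq₁* does c-command the anaphor, but from outside its binding domain.
The anaphor is unbound in its domain → Principle A violation.

Principle A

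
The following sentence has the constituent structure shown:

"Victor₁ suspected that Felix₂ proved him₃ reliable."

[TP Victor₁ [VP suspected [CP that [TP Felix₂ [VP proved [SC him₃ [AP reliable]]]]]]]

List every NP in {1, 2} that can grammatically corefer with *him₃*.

{1}

*him* is a pronoun, so Principle B applies: it must be free in its binding domain.
Binding domain of *him₃*: the embedded TP, whose subject is Felix₂.
*Victor₁* c-commands the pronoun but from outside its binding domain, and is not c-commanded by it → coindexation permitted.
*Felix₂* c-commands the pronoun within its binding domain → coindexation would violate Principle B.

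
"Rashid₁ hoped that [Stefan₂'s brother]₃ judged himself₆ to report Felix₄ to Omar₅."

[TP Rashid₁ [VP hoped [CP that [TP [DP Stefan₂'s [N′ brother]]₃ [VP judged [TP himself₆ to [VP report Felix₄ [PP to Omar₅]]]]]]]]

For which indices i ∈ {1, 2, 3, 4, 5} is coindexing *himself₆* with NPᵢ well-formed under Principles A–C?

*himself* is an anaphor, so Principle A applies: it must be bound in its binding domain.
Binding domain of *himself₆*: the embedded TP, whose subject is [Stefan₂'s brother]₃.
*Rashid₁* c-commands the anaphor but is outside its binding domain → cannot satisfy Principle A.
*Stefan₂* does not c-command the anaphor → cannot bind it.
*[Stefan₂'s brother]₃* c-commands the anaphor within its binding domain → licit binder.
*Felix₄* does not c-command the anaphor → cannot bind it.
*Omar₅* does not c-command the anaphor → cannot bind it.

{3}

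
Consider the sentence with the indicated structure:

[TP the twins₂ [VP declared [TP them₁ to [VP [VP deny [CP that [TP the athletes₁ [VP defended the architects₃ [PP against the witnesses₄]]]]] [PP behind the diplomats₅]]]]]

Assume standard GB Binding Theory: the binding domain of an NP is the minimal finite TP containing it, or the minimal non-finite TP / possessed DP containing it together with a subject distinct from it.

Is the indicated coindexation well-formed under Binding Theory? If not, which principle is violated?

The two coindexed NPs are *them₁* and *the athletes₁*.
*the athletes₁* is an R-expression. Principle C requires it to be free everywhere.
*them₁* c-commands it and carries the same index.
The R-expression is bound → Principle C violation.

Principle C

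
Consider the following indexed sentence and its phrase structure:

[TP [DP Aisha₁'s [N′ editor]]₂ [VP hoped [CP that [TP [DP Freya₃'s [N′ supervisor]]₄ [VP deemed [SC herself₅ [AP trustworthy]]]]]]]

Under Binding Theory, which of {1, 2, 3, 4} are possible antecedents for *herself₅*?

{4}

*herself* is an anaphor, so Principle A applies: it must be bound in its binding domain.
Binding domain of *herself₅*: the embedded TP, whose subject is [Freya₃'s supervisor]₄.
*Aisha₁* does not c-command the anaphor → cannot bind it.
*[Aisha₁'s editor]₂* c-commands the anaphor but is outside its binding domain → cannot satisfy Principle A.
*Freya₃* does not c-command the anaphor → cannot bind it.
*[Freya₃'s supervisor]₄* c-commands the anaphor within its binding domain → licit binder.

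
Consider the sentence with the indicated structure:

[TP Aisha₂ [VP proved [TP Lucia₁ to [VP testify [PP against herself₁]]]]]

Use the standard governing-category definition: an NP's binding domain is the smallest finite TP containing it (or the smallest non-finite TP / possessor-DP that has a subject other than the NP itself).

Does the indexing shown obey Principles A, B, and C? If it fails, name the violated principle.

The two coindexed NPs are *Lucia₁* and *herself₁*.
*herself₁* is an anaphor; its binding domain is the embedded TP, whose subject is Lucia₁. *Lucia₁* c-commands it within that domain and shares its index, so Principle A is satisfied.
*Lucia₁* is an R-expression; *herself₁* does not c-command it, and no other NP shares its index, so Principle C is satisfied.
All principles are respected.

grammatical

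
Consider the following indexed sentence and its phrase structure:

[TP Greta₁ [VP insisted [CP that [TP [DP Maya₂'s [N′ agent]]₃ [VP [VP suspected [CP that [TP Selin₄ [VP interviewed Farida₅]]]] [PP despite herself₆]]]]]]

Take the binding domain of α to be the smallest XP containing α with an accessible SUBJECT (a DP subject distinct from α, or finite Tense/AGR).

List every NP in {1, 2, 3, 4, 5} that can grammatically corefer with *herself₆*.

*herself* is an anaphor, so Principle A applies: it must be bound in its binding domain.
Binding domain of *herself₆*: the embedded TP, whose subject is [Maya₂'s agent]₃.
*Greta₁* c-commands the anaphor but is outside its binding domain → cannot satisfy Principle A.
*Maya₂* does not c-command the anaphor → cannot bind it.
*[Maya₂'s agent]₃* c-commands the anaphor within its binding domain → licit binder.
*Selin₄* does not c-command the anaphor → cannot bind it.
*Farida₅* does not c-command the anaphor → cannot bind it.

{3}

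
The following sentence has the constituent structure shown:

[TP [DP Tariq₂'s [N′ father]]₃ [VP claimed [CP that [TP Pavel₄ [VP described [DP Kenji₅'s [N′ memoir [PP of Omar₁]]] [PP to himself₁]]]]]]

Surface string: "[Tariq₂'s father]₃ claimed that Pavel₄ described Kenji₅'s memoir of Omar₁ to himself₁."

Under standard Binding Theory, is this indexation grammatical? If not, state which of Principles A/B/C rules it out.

The two coindexed NPs are *Omar₁* and *himself₁*.
*himself₁* is an anaphor. Principle A requires it to be bound within its binding domain — the embedded TP, whose subject is Pavel₄.
Within that domain it is c-commanded by *Pavel₄*, which does not share its index.
*Omar₁* does not c-command the anaphor at all.
The anaphor is unbound in its domain → Principle A violation.

Principle A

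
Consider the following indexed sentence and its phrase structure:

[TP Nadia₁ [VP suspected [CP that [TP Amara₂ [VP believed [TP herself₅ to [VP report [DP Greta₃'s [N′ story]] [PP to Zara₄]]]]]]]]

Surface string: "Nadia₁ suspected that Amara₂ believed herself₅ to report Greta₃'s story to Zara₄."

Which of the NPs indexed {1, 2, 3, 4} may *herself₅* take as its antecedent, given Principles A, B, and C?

{2}

*herself* is an anaphor, so Principle A applies: it must be bound in its binding domain.
Binding domain of *herself₅*: the embedded TP, whose subject is Amara₂.
*Nadia₁* c-commands the anaphor but is outside its binding domain → cannot satisfy Principle A.
*Amara₂* c-commands the anaphor within its binding domain → licit binder.
*Greta₃* does not c-command the anaphor → cannot bind it.
*Zara₄* does not c-command the anaphor → cannot bind it.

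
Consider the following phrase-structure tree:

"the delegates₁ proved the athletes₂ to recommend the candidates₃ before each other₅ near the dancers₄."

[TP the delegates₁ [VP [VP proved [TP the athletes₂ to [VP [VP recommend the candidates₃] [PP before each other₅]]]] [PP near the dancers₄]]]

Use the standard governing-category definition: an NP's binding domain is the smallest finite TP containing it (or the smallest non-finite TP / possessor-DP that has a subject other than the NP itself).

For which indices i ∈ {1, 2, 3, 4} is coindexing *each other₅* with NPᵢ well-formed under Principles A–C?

{2}

*each other* is an anaphor, so Principle A applies: it must be bound in its binding domain.
Binding domain of *each other₅*: the embedded TP, whose subject is the athletes₂.
*the delegates₁* c-commands the anaphor but is outside its binding domain → cannot satisfy Principle A.
*the athletes₂* c-commands the anaphor within its binding domain → licit binder.
*the candidates₃* does not c-command the anaphor → cannot bind it.
*the dancers₄* does not c-command the anaphor → cannot bind it.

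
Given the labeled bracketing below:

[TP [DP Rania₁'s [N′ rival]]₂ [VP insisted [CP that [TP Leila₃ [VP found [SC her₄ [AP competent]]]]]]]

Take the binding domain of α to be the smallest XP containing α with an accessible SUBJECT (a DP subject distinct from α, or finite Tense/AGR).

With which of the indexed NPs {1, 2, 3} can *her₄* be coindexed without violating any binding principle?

*her* is a pronoun, so Principle B applies: it must be free in its binding domain.
Binding domain of *her₄*: the embedded TP, whose subject is Leila₃.
*Rania₁* and the pronoun do not c-command one another → neither Principle B nor Principle C is at stake; coindexation permitted.
*[Rania₁'s rival]₂* c-commands the pronoun but from outside its binding domain, and is not c-commanded by it → coindexation permitted.
*Leila₃* c-commands the pronoun within its binding domain → coindexation would violate Principle B.

{1, 2}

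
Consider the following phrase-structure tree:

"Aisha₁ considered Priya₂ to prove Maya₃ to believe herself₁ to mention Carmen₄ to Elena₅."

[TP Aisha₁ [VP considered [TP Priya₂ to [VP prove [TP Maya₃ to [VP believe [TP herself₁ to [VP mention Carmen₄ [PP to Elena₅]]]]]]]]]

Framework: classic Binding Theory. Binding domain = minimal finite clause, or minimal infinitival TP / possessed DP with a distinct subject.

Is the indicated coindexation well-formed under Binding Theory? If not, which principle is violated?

The two coindexed NPs are *Aisha₁* and *herself₁*.
*herself₁* is an anaphor. Principle A requires it to be bound within its binding domain — the embedded TP, whose subject is Maya₃.
Within that domain it is c-commanded by *Maya₃*, which does not share its index.
*Aisha₁* does c-command the anaphor, but from outside its binding domain.
The anaphor is unbound in its domain → Principle A violation.

Principle A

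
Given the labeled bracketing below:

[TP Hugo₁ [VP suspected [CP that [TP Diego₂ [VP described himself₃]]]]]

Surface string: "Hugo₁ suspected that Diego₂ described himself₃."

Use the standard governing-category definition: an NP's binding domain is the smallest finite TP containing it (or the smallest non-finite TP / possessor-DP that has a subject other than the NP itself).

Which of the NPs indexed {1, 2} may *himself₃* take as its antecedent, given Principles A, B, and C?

*himself* is an anaphor, so Principle A applies: it must be bound in its binding domain.
Binding domain of *himself₃*: the embedded TP, whose subject is Diego₂.
*Hugo₁* c-commands the anaphor but is outside its binding domain → cannot satisfy Principle A.
*Diego₂* c-commands the anaphor within its binding domain → licit binder.

{2}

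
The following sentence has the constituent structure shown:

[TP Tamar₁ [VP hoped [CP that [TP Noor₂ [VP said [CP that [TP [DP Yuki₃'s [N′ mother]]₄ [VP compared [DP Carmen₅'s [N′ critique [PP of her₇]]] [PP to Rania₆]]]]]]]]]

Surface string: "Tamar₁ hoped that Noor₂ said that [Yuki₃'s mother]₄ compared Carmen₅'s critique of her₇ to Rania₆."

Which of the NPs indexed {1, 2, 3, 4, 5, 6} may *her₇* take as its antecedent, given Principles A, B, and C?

{1, 2, 3, 4, 6}

*her* is a pronoun, so Principle B applies: it must be free in its binding domain.
Binding domain of *her₇*: the possessed DP, whose subject is Carmen₅.
*Tamar₁* c-commands the pronoun but from outside its binding domain, and is not c-commanded by it → coindexation permitted.
*Noor₂* c-commands the pronoun but from outside its binding domain, and is not c-commanded by it → coindexation permitted.
*Yuki₃* and the pronoun do not c-command one another → neither Principle B nor Principle C is at stake; coindexation permitted.
*[Yuki₃'s mother]₄* c-commands the pronoun but from outside its binding domain, and is not c-commanded by it → coindexation permitted.
*Carmen₅* c-commands the pronoun within its binding domain → coindexation would violate Principle B.
*Rania₆* and the pronoun do not c-command one another → neither Principle B nor Principle C is at stake; coindexation permitted.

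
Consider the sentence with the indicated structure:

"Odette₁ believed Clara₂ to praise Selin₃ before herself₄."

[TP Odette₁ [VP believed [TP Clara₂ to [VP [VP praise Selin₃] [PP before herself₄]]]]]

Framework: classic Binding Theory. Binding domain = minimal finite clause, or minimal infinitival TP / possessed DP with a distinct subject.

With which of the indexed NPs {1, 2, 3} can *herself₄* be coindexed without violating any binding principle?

*herself* is an anaphor, so Principle A applies: it must be bound in its binding domain.
Binding domain of *herself₄*: the embedded TP, whose subject is Clara₂.
*Odette₁* c-commands the anaphor but is outside its binding domain → cannot satisfy Principle A.
*Clara₂* c-commands the anaphor within its binding domain → licit binder.
*Selin₃* does not c-command the anaphor → cannot bind it.

{2}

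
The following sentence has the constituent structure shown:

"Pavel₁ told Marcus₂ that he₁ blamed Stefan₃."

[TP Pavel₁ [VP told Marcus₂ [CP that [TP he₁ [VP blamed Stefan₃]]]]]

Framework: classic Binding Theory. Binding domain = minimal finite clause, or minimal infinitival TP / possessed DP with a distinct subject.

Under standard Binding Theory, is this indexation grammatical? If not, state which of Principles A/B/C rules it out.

The two coindexed NPs are *Pavel₁* and *he₁*.
*he₁* is a pronoun; nothing c-commands it within its binding domain (the embedded TP.), so Principle B holds trivially.
*Pavel₁* is an R-expression; *he₁* does not c-command it, and no other NP shares its index, so Principle C is satisfied.
All principles are respected.

grammatical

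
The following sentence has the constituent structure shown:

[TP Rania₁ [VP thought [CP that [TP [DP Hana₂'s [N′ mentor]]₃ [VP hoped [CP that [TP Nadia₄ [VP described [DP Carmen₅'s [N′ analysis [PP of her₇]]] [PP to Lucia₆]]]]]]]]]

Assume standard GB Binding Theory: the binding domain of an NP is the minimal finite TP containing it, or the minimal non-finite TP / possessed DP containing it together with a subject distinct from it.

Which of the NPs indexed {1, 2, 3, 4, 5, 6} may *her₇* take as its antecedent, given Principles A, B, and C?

*her* is a pronoun, so Principle B applies: it must be free in its binding domain.
Binding domain of *her₇*: the possessed DP, whose subject is Carmen₅.
*Rania₁* c-commands the pronoun but from outside its binding domain, and is not c-commanded by it → coindexation permitted.
*Hana₂* and the pronoun do not c-command one another → neither Principle B nor Principle C is at stake; coindexation permitted.
*[Hana₂'s mentor]₃* c-commands the pronoun but from outside its binding domain, and is not c-commanded by it → coindexation permitted.
*Nadia₄* c-commands the pronoun but from outside its binding domain, and is not c-commanded by it → coindexation permitted.
*Carmen₅* c-commands the pronoun within its binding domain → coindexation would violate Principle B.
*Lucia₆* and the pronoun do not c-command one another → neither Principle B nor Principle C is at stake; coindexation permitted.

{1, 2, 3, 4, 6}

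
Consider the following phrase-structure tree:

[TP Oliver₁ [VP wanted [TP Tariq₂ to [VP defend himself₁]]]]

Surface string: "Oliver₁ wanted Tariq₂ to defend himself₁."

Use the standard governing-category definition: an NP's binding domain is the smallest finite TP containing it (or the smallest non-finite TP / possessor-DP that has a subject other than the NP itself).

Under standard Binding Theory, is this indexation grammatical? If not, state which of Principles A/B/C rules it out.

The two coindexed NPs are *Oliver₁* and *himself₁*.
*himself₁* is an anaphor. Principle A requires it to be bound within its binding domain — the embedded TP, whose subject is Tariq₂.
Within that domain it is c-commanded by *Tariq₂*, which does not share its index.
*Oliver₁* does c-command the anaphor, but from outside its binding domain.
The anaphor is unbound in its domain → Principle A violation.

Principle A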